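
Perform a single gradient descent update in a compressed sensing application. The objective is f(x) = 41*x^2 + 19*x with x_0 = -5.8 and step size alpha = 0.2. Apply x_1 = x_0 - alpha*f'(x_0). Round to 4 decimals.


We compute the gradient at x_0 and apply the update.
f'(x) = 82*x + 19
f'(-5.8) = 82*-5.8 + 19 = -456.6
x_1 = -5.8 - 0.2*-456.6 = 85.52


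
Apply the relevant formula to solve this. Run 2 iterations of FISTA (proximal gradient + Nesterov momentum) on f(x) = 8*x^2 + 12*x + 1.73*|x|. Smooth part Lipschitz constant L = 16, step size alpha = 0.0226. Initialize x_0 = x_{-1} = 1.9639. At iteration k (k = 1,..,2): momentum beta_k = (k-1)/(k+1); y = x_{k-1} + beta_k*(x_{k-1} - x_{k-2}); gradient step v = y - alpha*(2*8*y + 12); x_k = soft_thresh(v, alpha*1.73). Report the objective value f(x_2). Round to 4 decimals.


FISTA on f(x) = 8*x^2 + 12*x + 1.73*|x|
L = 16, alpha = 0.0226
Iteration 1: beta = 0.0, y = 1.9639 + 0.0*(1.9639 - 1.9639) = 1.9639
  grad(y) = 43.4224, v = y - alpha*grad = 0.9826
  prox(v) = soft_thresh(0.9826, 0.0391) = 0.9435
Iteration 2: beta = 0.3333, y = 0.9435 + 0.3333*(0.9435 - 1.9639) = 0.6033
  grad(y) = 21.6529, v = y - alpha*grad = 0.114
  prox(v) = soft_thresh(0.114, 0.0391) = 0.0749
f(x_2) = 8*0.0749^2 + 12*0.0749 + 1.73*|0.0749| = 1.0726


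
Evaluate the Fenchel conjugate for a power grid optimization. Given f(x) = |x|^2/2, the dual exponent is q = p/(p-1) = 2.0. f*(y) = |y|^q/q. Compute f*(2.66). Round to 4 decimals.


The conjugate exponent q satisfies 1/p + 1/q = 1.
p = 2, so q = 2/(2 - 1) = 2.0
|y|^q = 2.66^2.0 = 7.0756
f*(2.66) = 7.0756 / 2.0 = 3.5378


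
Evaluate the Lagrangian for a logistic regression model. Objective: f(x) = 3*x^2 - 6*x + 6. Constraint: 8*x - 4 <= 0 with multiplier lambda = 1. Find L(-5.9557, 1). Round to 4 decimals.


Step 1: Evaluate f(x).
f(-5.9557) = 3*(-5.9557)^2 - 6*(-5.9557) + 6 = 148.1453
Step 2: Evaluate g(x).
g(-5.9557) = 8*-5.9557 - 4 = -51.6456
Step 3: Compute Lagrangian.
L = 148.1453 + 1*-51.6456 = 96.4997


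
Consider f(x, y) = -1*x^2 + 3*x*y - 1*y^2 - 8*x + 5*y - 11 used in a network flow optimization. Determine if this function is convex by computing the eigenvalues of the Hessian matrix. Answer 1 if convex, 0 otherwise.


The Hessian of f(x,y) = -1*x^2 + 3*x*y - 1*y^2 - 8*x + 5*y - 11 is:
H = [[-2, 3], [3, -2]]
Trace = -2 - 2 = -4
Determinant = -2*-2 - (3)^2 = -5
Discriminant = (-4)^2 - 4*-5 = 36.0
Eigenvalues: lambda_1 = -5.0, lambda_2 = 1.0
The function is not convex.

0


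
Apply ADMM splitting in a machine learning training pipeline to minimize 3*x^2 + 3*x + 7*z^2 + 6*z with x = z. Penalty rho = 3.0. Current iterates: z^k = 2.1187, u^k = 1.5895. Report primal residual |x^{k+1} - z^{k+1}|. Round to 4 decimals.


ADMM iteration with rho = 3.0, z^k = 2.1187, u^k = 1.5895
Step 1: x-update.
Minimize 3*x^2 + 3*x + (3.0/2)*(x - 2.1187 + 1.5895)^2
FOC: (2*3 + 3.0)*x = -3 + 3.0*(2.1187 - 1.5895)
x^{k+1} = -0.1569
Step 2: z-update.
Minimize 7*z^2 + 6*z + (3.0/2)*(-0.1569 - z + 1.5895)^2
FOC: (2*7 + 3.0)*z = -6 + 3.0*(-0.1569 + 1.5895)
z^{k+1} = -0.1001
Step 3: u-update.
u^{k+1} = 1.5895 - 0.1569 + 0.1001 = 1.5327
Step 4: Primal residual = |-0.1569 + 0.1001| = 0.0568


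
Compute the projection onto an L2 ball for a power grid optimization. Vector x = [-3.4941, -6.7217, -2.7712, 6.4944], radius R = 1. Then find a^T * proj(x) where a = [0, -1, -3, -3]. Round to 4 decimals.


Step 1: Compute ||x|| (intermediates to 6 decimals).
||x|| = sqrt((-3.4941)^2 + (-6.7217)^2 + (-2.7712)^2 + 6.4944^2) = 10.356001
Step 2: Project.
Since ||x|| > R, scale = R/||x|| = 1/10.356001 = 0.096562, proj(x) = scale * x
proj(x) = [-0.337397, -0.649061, -0.267593, 0.627112]
Step 3: Dot product.
a^T * proj(x) = 0*(-0.337397) - 1*(-0.649061) - 3*(-0.267593) - 3*0.627112 = -0.4295


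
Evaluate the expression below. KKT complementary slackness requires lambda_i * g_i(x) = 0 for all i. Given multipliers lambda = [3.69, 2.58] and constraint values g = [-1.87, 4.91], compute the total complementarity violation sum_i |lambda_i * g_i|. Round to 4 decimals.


KKT complementary slackness check:
lambda_1 * g_1 = 3.69 * -1.87 = -6.9003
lambda_2 * g_2 = 2.58 * 4.91 = 12.6678
Total violation = 6.9003 + 12.6678 = 19.5681


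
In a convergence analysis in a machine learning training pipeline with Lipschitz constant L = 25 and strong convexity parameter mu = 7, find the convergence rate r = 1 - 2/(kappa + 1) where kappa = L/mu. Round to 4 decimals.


Step 1: Compute the condition number.
kappa = L/mu = 25/7 = 3.5714
Step 2: Compute the convergence rate.
r = 1 - 2/(kappa + 1) = 1 - 2*mu/(L + mu) = (L - mu)/(L + mu) = 18/32 = 0.5625


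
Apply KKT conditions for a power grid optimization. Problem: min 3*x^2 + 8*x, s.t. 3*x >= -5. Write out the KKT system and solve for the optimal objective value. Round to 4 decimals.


Step 1: Try lambda = 0 (constraint inactive).
Stationarity: 2*3*x + 8 = 0
x* = -8/(2*3) = -4/3 = -1.3333 (rounded; the exact value -4/3 is used below)
Check constraint: 3*-1.3333 = -3.9999 >= -5 -- satisfied.
Step 2: Compute optimal value.
f(x*) = 3*(-4/3)^2 + 8*(-4/3) = -5.3333


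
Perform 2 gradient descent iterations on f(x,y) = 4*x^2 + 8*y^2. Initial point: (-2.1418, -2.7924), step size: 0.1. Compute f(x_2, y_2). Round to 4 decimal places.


Gradient descent on f(x,y) = 4*x^2 + 8*y^2.
Starting point: (-2.1418, -2.7924), alpha = 0.1
Step 1: grad_x = 2*4*-2.1418 = -17.1344, grad_y = 2*8*-2.7924 = -44.6784
  x_1 = -2.1418 - 0.1*-17.1344 = -0.4284
  y_1 = -2.7924 - 0.1*-44.6784 = 1.6754
Step 2: grad_x = 2*4*-0.4284 = -3.4269, grad_y = 2*8*1.6754 = 26.807
  x_2 = -0.4284 - 0.1*-3.4269 = -0.0857
  y_2 = 1.6754 - 0.1*26.807 = -1.0053
f(-0.0857, -1.0053) = 4*(-0.0857)^2 + 8*(-1.0053)^2 = 8.1138


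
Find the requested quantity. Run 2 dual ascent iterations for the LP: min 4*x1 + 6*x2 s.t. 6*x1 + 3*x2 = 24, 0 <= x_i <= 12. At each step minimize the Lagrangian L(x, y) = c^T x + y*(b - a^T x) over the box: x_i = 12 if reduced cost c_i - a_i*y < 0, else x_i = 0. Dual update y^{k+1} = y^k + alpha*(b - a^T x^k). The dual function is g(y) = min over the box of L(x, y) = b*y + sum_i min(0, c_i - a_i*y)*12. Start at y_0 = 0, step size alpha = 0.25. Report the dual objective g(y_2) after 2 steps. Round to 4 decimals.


Dual ascent for LP: min 4*x1 + 6*x2, 6*x1 + 3*x2 = 24, 0 <= x_i <= 12
Step 1: y^k = 0.0, reduced costs: (4.0, 6.0)
  x^k = (0.0, 0.0), subgradient = b - a^T x = 24.0
  y^{k+1} = 0.0 + 0.25*24.0 = 6.0
Step 2: y^k = 6.0, reduced costs: (-32.0, -12.0)
  x^k = (12.0, 12.0), subgradient = b - a^T x = -84.0
  y^{k+1} = 6.0 + 0.25*-84.0 = -15.0
Dual objective at y_2 = -15.0: reduced costs (94.0, 51.0), box minimizer x = (0.0, 0.0)
g(y_2) = b*y + (c1 - a1*y)*x1 + (c2 - a2*y)*x2 = 24*(-15.0) + 94.0*0.0 + 51.0*0.0 = -360.0 + 0.0 + 0.0 = -360.0


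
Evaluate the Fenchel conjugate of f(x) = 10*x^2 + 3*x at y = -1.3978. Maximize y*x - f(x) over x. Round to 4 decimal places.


f*(y) = sup_x {y*x - a*x^2 - b*x} = sup_x {(y-b)*x - a*x^2}
FOC: (y - b) - 2a*x = 0 => x* = (y - b)/(2a)
x* = (-1.3978 - 3)/(2*10) = -0.2199
f*(-1.3978) = (y-b)^2/(4a) = (-1.3978 - 3)^2/(4*10)
= 19.3406/40 = 0.4835


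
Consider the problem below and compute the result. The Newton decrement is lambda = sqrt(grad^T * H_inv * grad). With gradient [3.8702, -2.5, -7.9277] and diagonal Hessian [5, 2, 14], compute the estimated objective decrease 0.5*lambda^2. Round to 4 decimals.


Step 1: H is diagonal, so H^(-1) * g = [0.774, -1.25, -0.5663].
Step 2: g^T H^(-1) g = sum_i g_i^2 / H_ii
  = (3.8702)^2/5 + (-2.5)^2/2 + (-7.9277)^2/14
  = 2.9957 + 3.125 + 4.4892 = 10.6099
Step 3: Objective decrease = 0.5 * g^T H^(-1) g = 5.3049


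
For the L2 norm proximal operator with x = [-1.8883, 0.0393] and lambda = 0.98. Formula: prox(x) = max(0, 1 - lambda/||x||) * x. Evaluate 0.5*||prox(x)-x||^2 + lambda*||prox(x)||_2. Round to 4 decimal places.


Step 1: Compute ||x||.
||x|| = 1.8887
Step 2: Compute scaling factor.
scale = max(0, 1 - 0.98/1.8887) = 0.4811
Step 3: prox(x) = [-0.9085, 0.0189]
||prox(x)|| = 0.9087
Step 4: Proximal objective.
0.5*||prox-x||^2 = 0.4802
lambda*||prox|| = 0.8905
Total = 1.3707


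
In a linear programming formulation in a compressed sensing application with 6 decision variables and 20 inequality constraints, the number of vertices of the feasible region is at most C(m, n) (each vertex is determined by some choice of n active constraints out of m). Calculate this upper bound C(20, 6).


Each vertex corresponds to some choice of n active constraints out of m, so the number of vertices is at most C(m, n) = m! / (n!(m-n)!).
m = 20, n = 6
Numerator: 20 * 19 * 18 * 17 * 16 * 15
Denominator: 6! = 720
C(20, 6) = 38760


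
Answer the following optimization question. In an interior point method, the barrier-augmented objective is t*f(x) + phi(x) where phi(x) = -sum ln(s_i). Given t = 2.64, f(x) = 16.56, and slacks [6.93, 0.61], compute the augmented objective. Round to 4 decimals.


Step 1: Compute log-barrier.
ln values: [1.9359, -0.4943]
phi = -(1.9359 - 0.4943) = -1.4416
Step 2: Compute augmented objective.
t*f(x) = 2.64*16.56 = 43.7184
Total = 43.7184 - 1.4416 = 42.2768


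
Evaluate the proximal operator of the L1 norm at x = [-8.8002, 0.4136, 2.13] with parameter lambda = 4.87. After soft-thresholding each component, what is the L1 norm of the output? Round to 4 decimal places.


Soft-thresholding with lambda = 4.87:
prox(-8.8002) = sign(-8.8002)*max(|-8.8002| - 4.87, 0) = -3.9302
prox(0.4136) = sign(0.4136)*max(|0.4136| - 4.87, 0) = 0.0
prox(2.13) = sign(2.13)*max(|2.13| - 4.87, 0) = 0.0
prox(x) = [-3.9302, 0.0, 0.0]
||prox(x)||_1 = 3.9302 + 0.0 + 0.0 = 3.9302


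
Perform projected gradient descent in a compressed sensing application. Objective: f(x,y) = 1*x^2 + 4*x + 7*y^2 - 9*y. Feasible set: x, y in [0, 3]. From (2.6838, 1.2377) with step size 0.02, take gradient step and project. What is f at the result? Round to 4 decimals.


Step 1: Compute gradient at (2.6838, 1.2377).
grad_x = 2*1*2.6838 + 4 = 9.3676
grad_y = 2*7*1.2377 - 9 = 8.3278
Step 2: Gradient step.
x_raw = 2.6838 - 0.02*9.3676 = 2.4964
y_raw = 1.2377 - 0.02*8.3278 = 1.0711
Step 3: Project onto [0, 3].
x_proj = clip(2.4964) = 2.4964
y_proj = clip(1.0711) = 1.0711
Step 4: Evaluate f.
f(2.4964, 1.0711) = 14.6092


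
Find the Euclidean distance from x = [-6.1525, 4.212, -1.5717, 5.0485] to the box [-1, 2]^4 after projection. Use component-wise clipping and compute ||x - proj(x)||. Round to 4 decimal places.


Project each component onto [-1, 2].
clip(-6.1525) = -1.0, clip(4.212) = 2.0, clip(-1.5717) = -1.0, clip(5.0485) = 2.0
Projection = [-1.0, 2.0, -1.0, 2.0]
Squared diffs: [26.5483, 4.8929, 0.3268, 9.2934]
Distance = sqrt(41.0614) = 6.4079


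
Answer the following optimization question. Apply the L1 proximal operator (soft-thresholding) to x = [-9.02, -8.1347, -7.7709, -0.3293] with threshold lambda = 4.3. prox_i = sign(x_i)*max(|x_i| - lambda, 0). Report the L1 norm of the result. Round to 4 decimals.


Soft-thresholding with lambda = 4.3:
prox(-9.02) = sign(-9.02)*max(|-9.02| - 4.3, 0) = -4.72
prox(-8.1347) = sign(-8.1347)*max(|-8.1347| - 4.3, 0) = -3.8347
prox(-7.7709) = sign(-7.7709)*max(|-7.7709| - 4.3, 0) = -3.4709
prox(-0.3293) = sign(-0.3293)*max(|-0.3293| - 4.3, 0) = 0.0
prox(x) = [-4.72, -3.8347, -3.4709, 0.0]
||prox(x)||_1 = 4.72 + 3.8347 + 3.4709 + 0.0 = 12.0256


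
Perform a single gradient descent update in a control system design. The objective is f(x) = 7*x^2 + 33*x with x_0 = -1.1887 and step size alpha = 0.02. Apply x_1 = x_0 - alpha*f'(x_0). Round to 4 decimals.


We compute the gradient at x_0 and apply the update.
f'(x) = 14*x + 33
f'(-1.1887) = 14*-1.1887 + 33 = 16.3582
x_1 = -1.1887 - 0.02*16.3582 = -1.5159


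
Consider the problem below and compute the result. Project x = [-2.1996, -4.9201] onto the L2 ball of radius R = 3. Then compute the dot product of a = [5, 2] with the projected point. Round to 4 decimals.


Step 1: Compute ||x|| (intermediates to 6 decimals).
||x|| = sqrt((-2.1996)^2 + (-4.9201)^2) = 5.389399
Step 2: Project.
Since ||x|| > R, scale = R/||x|| = 3/5.389399 = 0.556648, proj(x) = scale * x
proj(x) = [-1.224403, -2.738764]
Step 3: Dot product.
a^T * proj(x) = 5*(-1.224403) + 2*(-2.738764) = -11.5995


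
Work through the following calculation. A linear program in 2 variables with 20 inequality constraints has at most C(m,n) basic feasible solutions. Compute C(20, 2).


Each vertex corresponds to some choice of n active constraints out of m, so the number of vertices is at most C(m, n) = m! / (n!(m-n)!).
m = 20, n = 2
Numerator: 20 * 19
Denominator: 2! = 2
C(20, 2) = 190


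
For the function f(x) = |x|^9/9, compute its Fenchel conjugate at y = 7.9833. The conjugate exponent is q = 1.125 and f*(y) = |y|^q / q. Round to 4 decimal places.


The conjugate exponent q satisfies 1/p + 1/q = 1.
p = 9, so q = 9/(9 - 1) = 1.125
|y|^q = 7.9833^1.125 = 10.3504
f*(7.9833) = 10.3504 / 1.125 = 9.2003


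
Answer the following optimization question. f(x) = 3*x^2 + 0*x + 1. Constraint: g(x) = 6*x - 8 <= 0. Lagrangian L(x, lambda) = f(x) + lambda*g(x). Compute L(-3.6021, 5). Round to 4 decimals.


Step 1: Evaluate f(x).
f(-3.6021) = 3*(-3.6021)^2 + 0*(-3.6021) + 1 = 39.9254
Step 2: Evaluate g(x).
g(-3.6021) = 6*-3.6021 - 8 = -29.6126
Step 3: Compute Lagrangian.
L = 39.9254 + 5*-29.6126 = -108.1376


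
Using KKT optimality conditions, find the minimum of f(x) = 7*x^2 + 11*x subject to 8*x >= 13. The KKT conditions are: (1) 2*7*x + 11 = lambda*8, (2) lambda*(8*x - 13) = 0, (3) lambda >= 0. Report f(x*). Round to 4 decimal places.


Step 1: Try lambda = 0 (constraint inactive).
x_unc = -11/(2*7) = -0.7857
Check: 8*-0.7857 = -6.2856 < 13 -- violated!
Step 2: Constraint must be active: 8*x = 13
x* = 13/8 = 1.625
lambda = (2*7*1.625 + 11)/8 = 4.2188
Step 3: Compute optimal value.
f(x*) = 7*1.625^2 + 11*1.625 = 36.3594


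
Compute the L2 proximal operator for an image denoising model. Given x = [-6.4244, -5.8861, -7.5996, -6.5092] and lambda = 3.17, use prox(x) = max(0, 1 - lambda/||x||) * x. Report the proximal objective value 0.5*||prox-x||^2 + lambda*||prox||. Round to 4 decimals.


Step 1: Compute ||x||.
||x|| = 13.2681
Step 2: Compute scaling factor.
scale = max(0, 1 - 3.17/13.2681) = 0.7611
Step 3: prox(x) = [-4.8895, -4.4798, -5.7839, -4.954]
||prox(x)|| = 10.0981
Step 4: Proximal objective.
0.5*||prox-x||^2 = 5.0245
lambda*||prox|| = 32.011
Total = 37.0355


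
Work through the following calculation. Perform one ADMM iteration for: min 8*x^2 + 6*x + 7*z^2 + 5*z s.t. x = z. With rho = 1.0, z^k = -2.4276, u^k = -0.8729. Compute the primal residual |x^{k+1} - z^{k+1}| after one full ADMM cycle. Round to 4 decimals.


ADMM iteration with rho = 1.0, z^k = -2.4276, u^k = -0.8729
Step 1: x-update.
Minimize 8*x^2 + 6*x + (1.0/2)*(x + 2.4276 - 0.8729)^2
FOC: (2*8 + 1.0)*x = -6 + 1.0*(-2.4276 + 0.8729)
x^{k+1} = -0.4444
Step 2: z-update.
Minimize 7*z^2 + 5*z + (1.0/2)*(-0.4444 - z - 0.8729)^2
FOC: (2*7 + 1.0)*z = -5 + 1.0*(-0.4444 - 0.8729)
z^{k+1} = -0.4212
Step 3: u-update.
u^{k+1} = -0.8729 - 0.4444 + 0.4212 = -0.8961
Step 4: Primal residual = |-0.4444 + 0.4212| = 0.0232


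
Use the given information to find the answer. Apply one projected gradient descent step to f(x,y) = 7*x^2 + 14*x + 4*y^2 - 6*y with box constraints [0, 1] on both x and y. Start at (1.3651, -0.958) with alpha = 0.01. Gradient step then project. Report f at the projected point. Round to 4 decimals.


Step 1: Compute gradient at (1.3651, -0.958).
grad_x = 2*7*1.3651 + 14 = 33.1114
grad_y = 2*4*-0.958 - 6 = -13.664
Step 2: Gradient step.
x_raw = 1.3651 - 0.01*33.1114 = 1.034
y_raw = -0.958 - 0.01*-13.664 = -0.8214
Step 3: Project onto [0, 1].
x_proj = clip(1.034) = 1.0
y_proj = clip(-0.8214) = 0.0
Step 4: Evaluate f.
f(1.0, 0.0) = 21.0


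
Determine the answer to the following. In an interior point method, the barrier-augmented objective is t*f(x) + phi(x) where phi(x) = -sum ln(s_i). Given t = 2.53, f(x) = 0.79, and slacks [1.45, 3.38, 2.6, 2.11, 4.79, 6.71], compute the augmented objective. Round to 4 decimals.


Step 1: Compute log-barrier.
ln values: [0.3716, 1.2179, 0.9555, 0.7467, 1.5665, 1.9036]
phi = -(0.3716 + 1.2179 + 0.9555 + 0.7467 + 1.5665 + 1.9036) = -6.7618
Step 2: Compute augmented objective.
t*f(x) = 2.53*0.79 = 1.9987
Total = 1.9987 - 6.7618 = -4.7631


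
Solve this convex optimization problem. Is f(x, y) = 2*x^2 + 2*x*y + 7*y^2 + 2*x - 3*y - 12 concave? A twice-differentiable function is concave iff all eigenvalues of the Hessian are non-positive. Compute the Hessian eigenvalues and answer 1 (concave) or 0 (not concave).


The Hessian of f(x,y) = 2*x^2 + 2*x*y + 7*y^2 + 2*x - 3*y - 12 is:
H = [[4, 2], [2, 14]]
Trace = 4 + 14 = 18
Determinant = 4*14 - (2)^2 = 52
Discriminant = (18)^2 - 4*52 = 116.0
Eigenvalues: lambda_1 = 3.6148, lambda_2 = 14.3852
The function is not concave.

0


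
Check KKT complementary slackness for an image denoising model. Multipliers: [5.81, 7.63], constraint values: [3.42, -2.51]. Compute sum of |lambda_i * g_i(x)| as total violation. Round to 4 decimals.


KKT complementary slackness check:
lambda_1 * g_1 = 5.81 * 3.42 = 19.8702
lambda_2 * g_2 = 7.63 * -2.51 = -19.1513
Total violation = 19.8702 + 19.1513 = 39.0215


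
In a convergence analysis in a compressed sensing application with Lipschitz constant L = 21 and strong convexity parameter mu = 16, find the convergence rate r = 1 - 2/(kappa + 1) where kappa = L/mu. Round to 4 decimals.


Step 1: Compute the condition number.
kappa = L/mu = 21/16 = 1.3125
Step 2: Compute the convergence rate.
r = 1 - 2/(kappa + 1) = 1 - 2*mu/(L + mu) = (L - mu)/(L + mu) = 5/37 = 0.1351


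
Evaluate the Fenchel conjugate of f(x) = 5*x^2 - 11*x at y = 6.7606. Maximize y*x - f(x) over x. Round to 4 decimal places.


f*(y) = sup_x {y*x - a*x^2 - b*x} = sup_x {(y-b)*x - a*x^2}
FOC: (y - b) - 2a*x = 0 => x* = (y - b)/(2a)
x* = (6.7606 + 11)/(2*5) = 1.7761
f*(6.7606) = (y-b)^2/(4a) = (6.7606 + 11)^2/(4*5)
= 315.4389/20 = 15.7719


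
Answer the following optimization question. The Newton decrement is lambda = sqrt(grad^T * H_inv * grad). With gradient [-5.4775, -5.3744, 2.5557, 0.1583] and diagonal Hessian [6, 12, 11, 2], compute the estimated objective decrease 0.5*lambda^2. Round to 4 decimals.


Step 1: H is diagonal, so H^(-1) * g = [-0.9129, -0.4479, 0.2323, 0.0792].
Step 2: g^T H^(-1) g = sum_i g_i^2 / H_ii
  = (-5.4775)^2/6 + (-5.3744)^2/12 + (2.5557)^2/11 + (0.1583)^2/2
  = 5.0005 + 2.407 + 0.5938 + 0.0125 = 8.0138
Step 3: Objective decrease = 0.5 * g^T H^(-1) g = 4.0069


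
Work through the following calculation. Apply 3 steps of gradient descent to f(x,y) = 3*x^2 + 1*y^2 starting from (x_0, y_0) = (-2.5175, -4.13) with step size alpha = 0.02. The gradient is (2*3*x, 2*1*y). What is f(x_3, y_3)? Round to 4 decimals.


Gradient descent on f(x,y) = 3*x^2 + 1*y^2.
Starting point: (-2.5175, -4.13), alpha = 0.02
Step 1: grad_x = 2*3*-2.5175 = -15.105, grad_y = 2*1*-4.13 = -8.26
  x_1 = -2.5175 - 0.02*-15.105 = -2.2154
  y_1 = -4.13 - 0.02*-8.26 = -3.9648
Step 2: grad_x = 2*3*-2.2154 = -13.2924, grad_y = 2*1*-3.9648 = -7.9296
  x_2 = -2.2154 - 0.02*-13.2924 = -1.9496
  y_2 = -3.9648 - 0.02*-7.9296 = -3.8062
Step 3: grad_x = 2*3*-1.9496 = -11.6973, grad_y = 2*1*-3.8062 = -7.6124
  x_3 = -1.9496 - 0.02*-11.6973 = -1.7156
  y_3 = -3.8062 - 0.02*-7.6124 = -3.654
f(-1.7156, -3.654) = 3*(-1.7156)^2 + 1*(-3.654)^2 = 22.1813


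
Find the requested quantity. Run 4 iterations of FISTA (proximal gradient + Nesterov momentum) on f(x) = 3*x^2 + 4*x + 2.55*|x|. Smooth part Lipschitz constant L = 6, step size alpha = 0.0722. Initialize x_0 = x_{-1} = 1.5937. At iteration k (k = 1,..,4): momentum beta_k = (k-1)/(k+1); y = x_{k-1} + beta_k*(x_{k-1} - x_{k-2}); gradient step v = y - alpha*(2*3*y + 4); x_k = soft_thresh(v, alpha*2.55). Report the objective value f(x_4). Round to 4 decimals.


FISTA on f(x) = 3*x^2 + 4*x + 2.55*|x|
L = 6, alpha = 0.0722
Iteration 1: beta = 0.0, y = 1.5937 + 0.0*(1.5937 - 1.5937) = 1.5937
  grad(y) = 13.5622, v = y - alpha*grad = 0.6145
  prox(v) = soft_thresh(0.6145, 0.1841) = 0.4304
Iteration 2: beta = 0.3333, y = 0.4304 + 0.3333*(0.4304 - 1.5937) = 0.0426
  grad(y) = 4.2558, v = y - alpha*grad = -0.2646
  prox(v) = soft_thresh(-0.2646, 0.1841) = -0.0805
Iteration 3: beta = 0.5, y = -0.0805 + 0.5*(-0.0805 - 0.4304) = -0.336
  grad(y) = 1.9841, v = y - alpha*grad = -0.4792
  prox(v) = soft_thresh(-0.4792, 0.1841) = -0.2951
Iteration 4: beta = 0.6, y = -0.2951 + 0.6*(-0.2951 + 0.0805) = -0.4239
  grad(y) = 1.4567, v = y - alpha*grad = -0.5291
  prox(v) = soft_thresh(-0.5291, 0.1841) = -0.345
f(x_4) = 3*(-0.345)^2 + 4*(-0.345) + 2.55*|-0.345| = -0.1432


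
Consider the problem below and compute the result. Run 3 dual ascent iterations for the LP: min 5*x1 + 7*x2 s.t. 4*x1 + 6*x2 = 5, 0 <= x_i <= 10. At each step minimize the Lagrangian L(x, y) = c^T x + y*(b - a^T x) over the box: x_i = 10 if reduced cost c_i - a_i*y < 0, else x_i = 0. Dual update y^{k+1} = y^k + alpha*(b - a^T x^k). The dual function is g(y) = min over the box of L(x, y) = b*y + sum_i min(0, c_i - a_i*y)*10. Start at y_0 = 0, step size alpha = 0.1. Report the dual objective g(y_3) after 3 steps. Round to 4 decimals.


Dual ascent for LP: min 5*x1 + 7*x2, 4*x1 + 6*x2 = 5, 0 <= x_i <= 10
Step 1: y^k = 0.0, reduced costs: (5.0, 7.0)
  x^k = (0.0, 0.0), subgradient = b - a^T x = 5.0
  y^{k+1} = 0.0 + 0.1*5.0 = 0.5
Step 2: y^k = 0.5, reduced costs: (3.0, 4.0)
  x^k = (0.0, 0.0), subgradient = b - a^T x = 5.0
  y^{k+1} = 0.5 + 0.1*5.0 = 1.0
Step 3: y^k = 1.0, reduced costs: (1.0, 1.0)
  x^k = (0.0, 0.0), subgradient = b - a^T x = 5.0
  y^{k+1} = 1.0 + 0.1*5.0 = 1.5
Dual objective at y_3 = 1.5: reduced costs (-1.0, -2.0), box minimizer x = (10.0, 10.0)
g(y_3) = b*y + (c1 - a1*y)*x1 + (c2 - a2*y)*x2 = 5*1.5 + (-1.0)*10.0 + (-2.0)*10.0 = 7.5 - 10.0 - 20.0 = -22.5


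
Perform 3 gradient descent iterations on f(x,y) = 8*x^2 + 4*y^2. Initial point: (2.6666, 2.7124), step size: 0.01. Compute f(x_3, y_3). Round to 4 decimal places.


Gradient descent on f(x,y) = 8*x^2 + 4*y^2.
Starting point: (2.6666, 2.7124), alpha = 0.01
Step 1: grad_x = 2*8*2.6666 = 42.6656, grad_y = 2*4*2.7124 = 21.6992
  x_1 = 2.6666 - 0.01*42.6656 = 2.2399
  y_1 = 2.7124 - 0.01*21.6992 = 2.4954
Step 2: grad_x = 2*8*2.2399 = 35.8391, grad_y = 2*4*2.4954 = 19.9633
  x_2 = 2.2399 - 0.01*35.8391 = 1.8816
  y_2 = 2.4954 - 0.01*19.9633 = 2.2958
Step 3: grad_x = 2*8*1.8816 = 30.1048, grad_y = 2*4*2.2958 = 18.3662
  x_3 = 1.8816 - 0.01*30.1048 = 1.5805
  y_3 = 2.2958 - 0.01*18.3662 = 2.1121
f(1.5805, 2.1121) = 8*1.5805^2 + 4*2.1121^2 = 37.828


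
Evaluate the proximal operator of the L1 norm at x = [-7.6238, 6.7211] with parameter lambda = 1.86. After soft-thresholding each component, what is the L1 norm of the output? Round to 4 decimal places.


Soft-thresholding with lambda = 1.86:
prox(-7.6238) = sign(-7.6238)*max(|-7.6238| - 1.86, 0) = -5.7638
prox(6.7211) = sign(6.7211)*max(|6.7211| - 1.86, 0) = 4.8611
prox(x) = [-5.7638, 4.8611]
||prox(x)||_1 = 5.7638 + 4.8611 = 10.6249


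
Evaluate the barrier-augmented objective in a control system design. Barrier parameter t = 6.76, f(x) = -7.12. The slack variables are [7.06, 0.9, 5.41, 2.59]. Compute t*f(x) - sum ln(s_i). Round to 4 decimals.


Step 1: Compute log-barrier.
ln values: [1.9544, -0.1054, 1.6882, 0.9517]
phi = -(1.9544 - 0.1054 + 1.6882 + 0.9517) = -4.489
Step 2: Compute augmented objective.
t*f(x) = 6.76*-7.12 = -48.1312
Total = -48.1312 - 4.489 = -52.6202


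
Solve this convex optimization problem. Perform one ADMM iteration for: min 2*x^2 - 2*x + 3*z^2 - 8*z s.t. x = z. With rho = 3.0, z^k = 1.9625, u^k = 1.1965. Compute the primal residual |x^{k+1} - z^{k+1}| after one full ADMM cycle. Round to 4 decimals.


ADMM iteration with rho = 3.0, z^k = 1.9625, u^k = 1.1965
Step 1: x-update.
Minimize 2*x^2 - 2*x + (3.0/2)*(x - 1.9625 + 1.1965)^2
FOC: (2*2 + 3.0)*x = 2 + 3.0*(1.9625 - 1.1965)
x^{k+1} = 0.614
Step 2: z-update.
Minimize 3*z^2 - 8*z + (3.0/2)*(0.614 - z + 1.1965)^2
FOC: (2*3 + 3.0)*z = 8 + 3.0*(0.614 + 1.1965)
z^{k+1} = 1.4924
Step 3: u-update.
u^{k+1} = 1.1965 + 0.614 - 1.4924 = 0.3181
Step 4: Primal residual = |0.614 - 1.4924| = 0.8784


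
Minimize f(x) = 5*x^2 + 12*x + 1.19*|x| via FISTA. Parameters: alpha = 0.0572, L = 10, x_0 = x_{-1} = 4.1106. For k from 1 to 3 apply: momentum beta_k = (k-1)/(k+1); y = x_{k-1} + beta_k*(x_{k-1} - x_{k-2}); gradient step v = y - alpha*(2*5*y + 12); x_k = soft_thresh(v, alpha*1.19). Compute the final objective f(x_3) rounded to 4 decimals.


FISTA on f(x) = 5*x^2 + 12*x + 1.19*|x|
L = 10, alpha = 0.0572
Iteration 1: beta = 0.0, y = 4.1106 + 0.0*(4.1106 - 4.1106) = 4.1106
  grad(y) = 53.106, v = y - alpha*grad = 1.0729
  prox(v) = soft_thresh(1.0729, 0.0681) = 1.0049
Iteration 2: beta = 0.3333, y = 1.0049 + 0.3333*(1.0049 - 4.1106) = -0.0304
  grad(y) = 11.6963, v = y - alpha*grad = -0.6994
  prox(v) = soft_thresh(-0.6994, 0.0681) = -0.6313
Iteration 3: beta = 0.5, y = -0.6313 + 0.5*(-0.6313 - 1.0049) = -1.4494
  grad(y) = -2.4943, v = y - alpha*grad = -1.3068
  prox(v) = soft_thresh(-1.3068, 0.0681) = -1.2387
f(x_3) = 5*(-1.2387)^2 + 12*(-1.2387) + 1.19*|-1.2387| = -5.7185


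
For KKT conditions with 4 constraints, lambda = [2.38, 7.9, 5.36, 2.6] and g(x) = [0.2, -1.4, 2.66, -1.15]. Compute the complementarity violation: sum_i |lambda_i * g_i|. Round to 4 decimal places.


KKT complementary slackness check:
lambda_1 * g_1 = 2.38 * 0.2 = 0.476
lambda_2 * g_2 = 7.9 * -1.4 = -11.06
lambda_3 * g_3 = 5.36 * 2.66 = 14.2576
lambda_4 * g_4 = 2.6 * -1.15 = -2.99
Total violation = 0.476 + 11.06 + 14.2576 + 2.99 = 28.7836


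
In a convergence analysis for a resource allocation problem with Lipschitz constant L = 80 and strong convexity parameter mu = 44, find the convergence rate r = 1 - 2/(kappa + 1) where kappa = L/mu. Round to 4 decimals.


Step 1: Compute the condition number.
kappa = L/mu = 80/44 = 1.8182
Step 2: Compute the convergence rate.
r = 1 - 2/(kappa + 1) = 1 - 2*mu/(L + mu) = (L - mu)/(L + mu) = 36/124 = 0.2903


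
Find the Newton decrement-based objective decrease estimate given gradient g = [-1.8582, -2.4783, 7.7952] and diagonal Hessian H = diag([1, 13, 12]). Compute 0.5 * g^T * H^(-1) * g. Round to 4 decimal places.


Step 1: H is diagonal, so H^(-1) * g = [-1.8582, -0.1906, 0.6496].
Step 2: g^T H^(-1) g = sum_i g_i^2 / H_ii
  = (-1.8582)^2/1 + (-2.4783)^2/13 + (7.7952)^2/12
  = 3.4529 + 0.4725 + 5.0638 = 8.9891
Step 3: Objective decrease = 0.5 * g^T H^(-1) g = 4.4946


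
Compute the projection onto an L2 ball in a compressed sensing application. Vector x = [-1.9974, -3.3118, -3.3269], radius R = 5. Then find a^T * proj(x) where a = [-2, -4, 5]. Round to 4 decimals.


Step 1: Compute ||x|| (intermediates to 6 decimals).
||x|| = sqrt((-1.9974)^2 + (-3.3118)^2 + (-3.3269)^2) = 5.101558
Step 2: Project.
Since ||x|| > R, scale = R/||x|| = 5/5.101558 = 0.980093, proj(x) = scale * x
proj(x) = [-1.957638, -3.245872, -3.260671]
Step 3: Dot product.
a^T * proj(x) = -2*(-1.957638) - 4*(-3.245872) + 5*(-3.260671) = 0.5954


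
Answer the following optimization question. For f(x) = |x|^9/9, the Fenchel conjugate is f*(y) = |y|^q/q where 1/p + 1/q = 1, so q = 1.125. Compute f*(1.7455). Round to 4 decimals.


The conjugate exponent q satisfies 1/p + 1/q = 1.
p = 9, so q = 9/(9 - 1) = 1.125
|y|^q = 1.7455^1.125 = 1.8714
f*(1.7455) = 1.8714 / 1.125 = 1.6634


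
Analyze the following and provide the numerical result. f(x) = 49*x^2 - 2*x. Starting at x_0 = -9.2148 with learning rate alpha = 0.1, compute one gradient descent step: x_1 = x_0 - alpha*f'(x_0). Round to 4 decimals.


We compute the gradient at x_0 and apply the update.
f'(x) = 98*x - 2
f'(-9.2148) = 98*-9.2148 - 2 = -905.0504
x_1 = -9.2148 - 0.1*-905.0504 = 81.2902


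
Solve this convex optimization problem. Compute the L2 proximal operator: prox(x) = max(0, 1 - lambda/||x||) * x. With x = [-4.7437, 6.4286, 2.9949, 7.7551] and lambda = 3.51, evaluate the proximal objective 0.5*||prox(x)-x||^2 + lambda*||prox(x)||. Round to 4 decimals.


Step 1: Compute ||x||.
||x|| = 11.53
Step 2: Compute scaling factor.
scale = max(0, 1 - 3.51/11.53) = 0.6956
Step 3: prox(x) = [-3.2996, 4.4716, 2.0832, 5.3943]
||prox(x)|| = 8.02
Step 4: Proximal objective.
0.5*||prox-x||^2 = 6.1601
lambda*||prox|| = 28.1502
Total = 34.3102


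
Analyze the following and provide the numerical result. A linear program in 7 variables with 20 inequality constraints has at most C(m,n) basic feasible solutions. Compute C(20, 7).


Each vertex corresponds to some choice of n active constraints out of m, so the number of vertices is at most C(m, n) = m! / (n!(m-n)!).
m = 20, n = 7
Numerator: 20 * 19 * 18 * 17 * 16 * 15 * 14
Denominator: 7! = 5040
C(20, 7) = 77520


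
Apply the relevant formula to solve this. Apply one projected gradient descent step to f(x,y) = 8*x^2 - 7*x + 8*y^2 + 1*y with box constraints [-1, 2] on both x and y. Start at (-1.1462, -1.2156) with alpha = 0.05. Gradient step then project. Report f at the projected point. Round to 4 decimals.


Step 1: Compute gradient at (-1.1462, -1.2156).
grad_x = 2*8*-1.1462 - 7 = -25.3392
grad_y = 2*8*-1.2156 + 1 = -18.4496
Step 2: Gradient step.
x_raw = -1.1462 - 0.05*-25.3392 = 0.1208
y_raw = -1.2156 - 0.05*-18.4496 = -0.2931
Step 3: Project onto [-1, 2].
x_proj = clip(0.1208) = 0.1208
y_proj = clip(-0.2931) = -0.2931
Step 4: Evaluate f.
f(0.1208, -0.2931) = -0.3344


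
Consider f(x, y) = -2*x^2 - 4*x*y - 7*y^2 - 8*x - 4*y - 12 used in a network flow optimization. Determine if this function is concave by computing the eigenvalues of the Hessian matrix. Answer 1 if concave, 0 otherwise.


The Hessian of f(x,y) = -2*x^2 - 4*x*y - 7*y^2 - 8*x - 4*y - 12 is:
H = [[-4, -4], [-4, -14]]
Trace = -4 - 14 = -18
Determinant = -4*-14 - (-4)^2 = 40
Discriminant = (-18)^2 - 4*40 = 164.0
Eigenvalues: lambda_1 = -15.4031, lambda_2 = -2.5969
The function is concave.

1


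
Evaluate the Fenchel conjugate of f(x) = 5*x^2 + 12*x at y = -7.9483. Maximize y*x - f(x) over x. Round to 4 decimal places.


f*(y) = sup_x {y*x - a*x^2 - b*x} = sup_x {(y-b)*x - a*x^2}
FOC: (y - b) - 2a*x = 0 => x* = (y - b)/(2a)
x* = (-7.9483 - 12)/(2*5) = -1.9948
f*(-7.9483) = (y-b)^2/(4a) = (-7.9483 - 12)^2/(4*5)
= 397.9347/20 = 19.8967


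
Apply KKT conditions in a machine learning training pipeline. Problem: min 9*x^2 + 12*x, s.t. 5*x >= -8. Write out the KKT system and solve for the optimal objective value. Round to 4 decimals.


Step 1: Try lambda = 0 (constraint inactive).
Stationarity: 2*9*x + 12 = 0
x* = -12/(2*9) = -2/3 = -0.6667 (rounded; the exact value -2/3 is used below)
Check constraint: 5*-0.6667 = -3.3335 >= -8 -- satisfied.
Step 2: Compute optimal value.
f(x*) = 9*(-2/3)^2 + 12*(-2/3) = -4.0


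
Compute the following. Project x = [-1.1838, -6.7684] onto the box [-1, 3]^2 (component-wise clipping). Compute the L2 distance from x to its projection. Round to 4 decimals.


Project each component onto [-1, 3].
clip(-1.1838) = -1.0, clip(-6.7684) = -1.0
Projection = [-1.0, -1.0]
Squared diffs: [0.0338, 33.2744]
Distance = sqrt(33.3082) = 5.7713


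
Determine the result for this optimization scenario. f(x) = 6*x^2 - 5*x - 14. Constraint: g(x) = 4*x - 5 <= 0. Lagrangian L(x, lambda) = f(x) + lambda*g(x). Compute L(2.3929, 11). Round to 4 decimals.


Step 1: Evaluate f(x).
f(2.3929) = 6*2.3929^2 - 5*2.3929 - 14 = 8.3913
Step 2: Evaluate g(x).
g(2.3929) = 4*2.3929 - 5 = 4.5716
Step 3: Compute Lagrangian.
L = 8.3913 + 11*4.5716 = 58.6789


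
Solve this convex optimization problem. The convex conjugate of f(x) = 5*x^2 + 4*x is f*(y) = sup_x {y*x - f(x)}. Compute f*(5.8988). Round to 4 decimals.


f*(y) = sup_x {y*x - a*x^2 - b*x} = sup_x {(y-b)*x - a*x^2}
FOC: (y - b) - 2a*x = 0 => x* = (y - b)/(2a)
x* = (5.8988 - 4)/(2*5) = 0.1899
f*(5.8988) = (y-b)^2/(4a) = (5.8988 - 4)^2/(4*5)
= 3.6054/20 = 0.1803


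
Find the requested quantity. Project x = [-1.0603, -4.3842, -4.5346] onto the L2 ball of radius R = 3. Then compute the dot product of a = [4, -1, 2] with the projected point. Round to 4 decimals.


Step 1: Compute ||x|| (intermediates to 6 decimals).
||x|| = sqrt((-1.0603)^2 + (-4.3842)^2 + (-4.5346)^2) = 6.39594
Step 2: Project.
Since ||x|| > R, scale = R/||x|| = 3/6.39594 = 0.469048, proj(x) = scale * x
proj(x) = [-0.497332, -2.0564, -2.126945]
Step 3: Dot product.
a^T * proj(x) = 4*(-0.497332) - 1*(-2.0564) + 2*(-2.126945) = -4.1868


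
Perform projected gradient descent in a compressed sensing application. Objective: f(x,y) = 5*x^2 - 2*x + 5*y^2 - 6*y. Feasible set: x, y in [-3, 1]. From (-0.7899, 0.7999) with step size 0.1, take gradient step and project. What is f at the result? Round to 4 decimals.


Step 1: Compute gradient at (-0.7899, 0.7999).
grad_x = 2*5*-0.7899 - 2 = -9.899
grad_y = 2*5*0.7999 - 6 = 1.999
Step 2: Gradient step.
x_raw = -0.7899 - 0.1*-9.899 = 0.2
y_raw = 0.7999 - 0.1*1.999 = 0.6
Step 3: Project onto [-3, 1].
x_proj = clip(0.2) = 0.2
y_proj = clip(0.6) = 0.6
Step 4: Evaluate f.
f(0.2, 0.6) = -2.0


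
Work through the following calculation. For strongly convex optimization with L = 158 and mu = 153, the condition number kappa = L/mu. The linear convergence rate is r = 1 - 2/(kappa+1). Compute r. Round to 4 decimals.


Step 1: Compute the condition number.
kappa = L/mu = 158/153 = 1.0327
Step 2: Compute the convergence rate.
r = 1 - 2/(kappa + 1) = 1 - 2*mu/(L + mu) = (L - mu)/(L + mu) = 5/311 = 0.0161


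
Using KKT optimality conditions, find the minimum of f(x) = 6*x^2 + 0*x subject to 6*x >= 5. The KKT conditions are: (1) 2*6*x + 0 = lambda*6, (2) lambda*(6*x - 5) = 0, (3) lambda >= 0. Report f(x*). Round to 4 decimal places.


Step 1: Try lambda = 0 (constraint inactive).
x_unc = 0/(2*6) = 0.0
Check: 6*0.0 = 0.0 < 5 -- violated!
Step 2: Constraint must be active: 6*x = 5
x* = 5/6 = 0.8333 (rounded; the exact value 5/6 is used below)
lambda = (2*6*(5/6) + 0)/6 = 1.6667
Step 3: Compute optimal value.
f(x*) = 6*(5/6)^2 + 0*(5/6) = 4.1667


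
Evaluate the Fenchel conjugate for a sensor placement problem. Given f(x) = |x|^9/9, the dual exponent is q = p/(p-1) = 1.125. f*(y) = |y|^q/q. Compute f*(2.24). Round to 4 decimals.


The conjugate exponent q satisfies 1/p + 1/q = 1.
p = 9, so q = 9/(9 - 1) = 1.125
|y|^q = 2.24^1.125 = 2.4776
f*(2.24) = 2.4776 / 1.125 = 2.2023


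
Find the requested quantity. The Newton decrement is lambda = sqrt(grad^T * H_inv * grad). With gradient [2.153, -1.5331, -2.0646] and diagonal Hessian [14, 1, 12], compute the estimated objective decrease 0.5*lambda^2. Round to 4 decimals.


Step 1: H is diagonal, so H^(-1) * g = [0.1538, -1.5331, -0.1721].
Step 2: g^T H^(-1) g = sum_i g_i^2 / H_ii
  = (2.153)^2/14 + (-1.5331)^2/1 + (-2.0646)^2/12
  = 0.3311 + 2.3504 + 0.3552 = 3.0367
Step 3: Objective decrease = 0.5 * g^T H^(-1) g = 1.5184


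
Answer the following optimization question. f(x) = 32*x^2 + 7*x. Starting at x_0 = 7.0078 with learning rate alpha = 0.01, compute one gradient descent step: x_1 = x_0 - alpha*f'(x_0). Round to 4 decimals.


We compute the gradient at x_0 and apply the update.
f'(x) = 64*x + 7
f'(7.0078) = 64*7.0078 + 7 = 455.4992
x_1 = 7.0078 - 0.01*455.4992 = 2.4528


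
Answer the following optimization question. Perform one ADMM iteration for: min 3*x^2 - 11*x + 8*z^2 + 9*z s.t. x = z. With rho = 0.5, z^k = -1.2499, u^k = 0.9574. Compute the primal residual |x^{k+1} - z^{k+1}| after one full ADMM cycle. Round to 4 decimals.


ADMM iteration with rho = 0.5, z^k = -1.2499, u^k = 0.9574
Step 1: x-update.
Minimize 3*x^2 - 11*x + (0.5/2)*(x + 1.2499 + 0.9574)^2
FOC: (2*3 + 0.5)*x = 11 + 0.5*(-1.2499 - 0.9574)
x^{k+1} = 1.5225
Step 2: z-update.
Minimize 8*z^2 + 9*z + (0.5/2)*(1.5225 - z + 0.9574)^2
FOC: (2*8 + 0.5)*z = -9 + 0.5*(1.5225 + 0.9574)
z^{k+1} = -0.4703
Step 3: u-update.
u^{k+1} = 0.9574 + 1.5225 + 0.4703 = 2.9502
Step 4: Primal residual = |1.5225 + 0.4703| = 1.9928


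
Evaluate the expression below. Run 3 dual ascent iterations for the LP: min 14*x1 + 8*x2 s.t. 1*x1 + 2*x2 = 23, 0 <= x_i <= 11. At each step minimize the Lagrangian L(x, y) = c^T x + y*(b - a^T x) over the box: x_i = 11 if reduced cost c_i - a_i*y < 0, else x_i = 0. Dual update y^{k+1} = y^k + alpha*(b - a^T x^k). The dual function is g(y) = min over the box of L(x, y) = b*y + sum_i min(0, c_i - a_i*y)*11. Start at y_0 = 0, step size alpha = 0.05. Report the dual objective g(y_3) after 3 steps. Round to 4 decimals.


Dual ascent for LP: min 14*x1 + 8*x2, 1*x1 + 2*x2 = 23, 0 <= x_i <= 11
Step 1: y^k = 0.0, reduced costs: (14.0, 8.0)
  x^k = (0.0, 0.0), subgradient = b - a^T x = 23.0
  y^{k+1} = 0.0 + 0.05*23.0 = 1.15
Step 2: y^k = 1.15, reduced costs: (12.85, 5.7)
  x^k = (0.0, 0.0), subgradient = b - a^T x = 23.0
  y^{k+1} = 1.15 + 0.05*23.0 = 2.3
Step 3: y^k = 2.3, reduced costs: (11.7, 3.4)
  x^k = (0.0, 0.0), subgradient = b - a^T x = 23.0
  y^{k+1} = 2.3 + 0.05*23.0 = 3.45
Dual objective at y_3 = 3.45: reduced costs (10.55, 1.1), box minimizer x = (0.0, 0.0)
g(y_3) = b*y + (c1 - a1*y)*x1 + (c2 - a2*y)*x2 = 23*3.45 + 10.55*0.0 + 1.1*0.0 = 79.35 + 0.0 + 0.0 = 79.35


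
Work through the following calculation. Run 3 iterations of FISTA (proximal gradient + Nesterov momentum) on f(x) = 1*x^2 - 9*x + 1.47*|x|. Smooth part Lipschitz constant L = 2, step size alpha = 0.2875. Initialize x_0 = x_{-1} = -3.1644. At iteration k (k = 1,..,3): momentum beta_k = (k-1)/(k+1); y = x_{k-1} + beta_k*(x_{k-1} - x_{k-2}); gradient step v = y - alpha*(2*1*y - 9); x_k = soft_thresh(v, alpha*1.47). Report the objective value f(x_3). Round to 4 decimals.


FISTA on f(x) = 1*x^2 - 9*x + 1.47*|x|
L = 2, alpha = 0.2875
Iteration 1: beta = 0.0, y = -3.1644 + 0.0*(-3.1644 + 3.1644) = -3.1644
  grad(y) = -15.3288, v = y - alpha*grad = 1.2426
  prox(v) = soft_thresh(1.2426, 0.4226) = 0.82
Iteration 2: beta = 0.3333, y = 0.82 + 0.3333*(0.82 + 3.1644) = 2.1481
  grad(y) = -4.7037, v = y - alpha*grad = 3.5005
  prox(v) = soft_thresh(3.5005, 0.4226) = 3.0778
Iteration 3: beta = 0.5, y = 3.0778 + 0.5*(3.0778 - 0.82) = 4.2067
  grad(y) = -0.5865, v = y - alpha*grad = 4.3754
  prox(v) = soft_thresh(4.3754, 0.4226) = 3.9527
f(x_3) = 1*3.9527^2 - 9*3.9527 + 1.47*|3.9527| = -14.14


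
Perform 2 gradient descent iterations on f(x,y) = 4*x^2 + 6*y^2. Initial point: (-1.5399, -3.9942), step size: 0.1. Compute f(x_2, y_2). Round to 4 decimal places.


Gradient descent on f(x,y) = 4*x^2 + 6*y^2.
Starting point: (-1.5399, -3.9942), alpha = 0.1
Step 1: grad_x = 2*4*-1.5399 = -12.3192, grad_y = 2*6*-3.9942 = -47.9304
  x_1 = -1.5399 - 0.1*-12.3192 = -0.308
  y_1 = -3.9942 - 0.1*-47.9304 = 0.7988
Step 2: grad_x = 2*4*-0.308 = -2.4638, grad_y = 2*6*0.7988 = 9.5861
  x_2 = -0.308 - 0.1*-2.4638 = -0.0616
  y_2 = 0.7988 - 0.1*9.5861 = -0.1598
f(-0.0616, -0.1598) = 4*(-0.0616)^2 + 6*(-0.1598)^2 = 0.1683


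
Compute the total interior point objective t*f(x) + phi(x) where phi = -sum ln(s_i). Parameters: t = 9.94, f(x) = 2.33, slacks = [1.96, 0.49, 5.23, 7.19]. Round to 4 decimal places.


Step 1: Compute log-barrier.
ln values: [0.6729, -0.7133, 1.6544, 1.9727]
phi = -(0.6729 - 0.7133 + 1.6544 + 1.9727) = -3.5867
Step 2: Compute augmented objective.
t*f(x) = 9.94*2.33 = 23.1602
Total = 23.1602 - 3.5867 = 19.5735


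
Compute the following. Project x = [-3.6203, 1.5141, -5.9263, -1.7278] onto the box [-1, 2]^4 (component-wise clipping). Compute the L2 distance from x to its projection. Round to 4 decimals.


Project each component onto [-1, 2].
clip(-3.6203) = -1.0, clip(1.5141) = 1.5141, clip(-5.9263) = -1.0, clip(-1.7278) = -1.0
Projection = [-1.0, 1.5141, -1.0, -1.0]
Squared diffs: [6.866, 0.0, 24.2684, 0.5297]
Distance = sqrt(31.6641) = 5.6271


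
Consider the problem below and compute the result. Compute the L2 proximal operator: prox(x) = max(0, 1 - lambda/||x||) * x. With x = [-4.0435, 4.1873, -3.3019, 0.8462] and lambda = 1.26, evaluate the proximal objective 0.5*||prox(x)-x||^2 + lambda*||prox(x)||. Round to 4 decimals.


Step 1: Compute ||x||.
||x|| = 6.7455
Step 2: Compute scaling factor.
scale = max(0, 1 - 1.26/6.7455) = 0.8132
Step 3: prox(x) = [-3.2882, 3.4052, -2.6851, 0.6881]
||prox(x)|| = 5.4855
Step 4: Proximal objective.
0.5*||prox-x||^2 = 0.7938
lambda*||prox|| = 6.9117
Total = 7.7055
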